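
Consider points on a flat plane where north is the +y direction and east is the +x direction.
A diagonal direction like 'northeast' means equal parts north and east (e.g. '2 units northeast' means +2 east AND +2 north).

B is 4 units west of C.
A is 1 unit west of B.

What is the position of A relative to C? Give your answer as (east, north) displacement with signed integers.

Place C at the origin (east=0, north=0).
  B is 4 units west of C: delta (east=-4, north=+0); B at (east=-4, north=0).
  A is 1 unit west of B: delta (east=-1, north=+0); A at (east=-5, north=0).
Therefore A relative to C: (east=-5, north=0).

Answer: A is at (east=-5, north=0) relative to C.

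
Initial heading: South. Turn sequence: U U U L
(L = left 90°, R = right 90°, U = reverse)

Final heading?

Answer: Final heading: West

Derivation:
Start: South
  U (U-turn (180°)) -> North
  U (U-turn (180°)) -> South
  U (U-turn (180°)) -> North
  L (left (90° counter-clockwise)) -> West
Final: West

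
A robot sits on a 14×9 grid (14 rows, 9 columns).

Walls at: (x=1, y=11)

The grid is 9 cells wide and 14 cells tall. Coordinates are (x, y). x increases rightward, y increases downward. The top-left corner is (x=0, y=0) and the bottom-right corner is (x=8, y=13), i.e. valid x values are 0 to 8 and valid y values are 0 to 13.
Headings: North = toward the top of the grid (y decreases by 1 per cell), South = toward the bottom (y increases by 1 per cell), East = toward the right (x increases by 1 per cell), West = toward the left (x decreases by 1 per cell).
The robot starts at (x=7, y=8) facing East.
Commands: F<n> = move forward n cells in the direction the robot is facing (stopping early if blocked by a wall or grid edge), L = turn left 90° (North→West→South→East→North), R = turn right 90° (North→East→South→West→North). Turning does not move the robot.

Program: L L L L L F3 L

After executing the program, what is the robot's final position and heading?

Start: (x=7, y=8), facing East
  L: turn left, now facing North
  L: turn left, now facing West
  L: turn left, now facing South
  L: turn left, now facing East
  L: turn left, now facing North
  F3: move forward 3, now at (x=7, y=5)
  L: turn left, now facing West
Final: (x=7, y=5), facing West

Answer: Final position: (x=7, y=5), facing West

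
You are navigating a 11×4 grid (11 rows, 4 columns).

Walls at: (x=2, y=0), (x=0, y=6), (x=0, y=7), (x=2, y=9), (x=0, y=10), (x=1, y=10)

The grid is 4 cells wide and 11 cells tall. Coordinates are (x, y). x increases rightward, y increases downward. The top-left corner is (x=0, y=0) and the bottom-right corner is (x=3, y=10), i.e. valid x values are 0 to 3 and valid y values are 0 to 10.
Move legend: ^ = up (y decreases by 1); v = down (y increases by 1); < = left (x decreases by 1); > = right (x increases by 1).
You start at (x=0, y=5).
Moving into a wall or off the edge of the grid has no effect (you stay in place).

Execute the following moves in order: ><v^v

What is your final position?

Start: (x=0, y=5)
  > (right): (x=0, y=5) -> (x=1, y=5)
  < (left): (x=1, y=5) -> (x=0, y=5)
  v (down): blocked, stay at (x=0, y=5)
  ^ (up): (x=0, y=5) -> (x=0, y=4)
  v (down): (x=0, y=4) -> (x=0, y=5)
Final: (x=0, y=5)

Answer: Final position: (x=0, y=5)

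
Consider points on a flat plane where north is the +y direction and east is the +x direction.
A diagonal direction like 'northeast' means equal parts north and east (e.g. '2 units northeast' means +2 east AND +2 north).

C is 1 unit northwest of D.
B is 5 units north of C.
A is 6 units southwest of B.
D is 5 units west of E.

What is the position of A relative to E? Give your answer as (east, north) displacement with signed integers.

Place E at the origin (east=0, north=0).
  D is 5 units west of E: delta (east=-5, north=+0); D at (east=-5, north=0).
  C is 1 unit northwest of D: delta (east=-1, north=+1); C at (east=-6, north=1).
  B is 5 units north of C: delta (east=+0, north=+5); B at (east=-6, north=6).
  A is 6 units southwest of B: delta (east=-6, north=-6); A at (east=-12, north=0).
Therefore A relative to E: (east=-12, north=0).

Answer: A is at (east=-12, north=0) relative to E.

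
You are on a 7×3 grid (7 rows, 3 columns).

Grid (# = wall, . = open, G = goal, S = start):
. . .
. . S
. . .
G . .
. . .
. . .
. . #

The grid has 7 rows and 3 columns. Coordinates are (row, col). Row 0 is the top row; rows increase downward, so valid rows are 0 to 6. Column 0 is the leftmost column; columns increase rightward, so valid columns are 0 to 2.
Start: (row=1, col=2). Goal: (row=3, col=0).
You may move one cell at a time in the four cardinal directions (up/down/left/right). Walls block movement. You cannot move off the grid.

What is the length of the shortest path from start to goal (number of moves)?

Answer: Shortest path length: 4

Derivation:
BFS from (row=1, col=2) until reaching (row=3, col=0):
  Distance 0: (row=1, col=2)
  Distance 1: (row=0, col=2), (row=1, col=1), (row=2, col=2)
  Distance 2: (row=0, col=1), (row=1, col=0), (row=2, col=1), (row=3, col=2)
  Distance 3: (row=0, col=0), (row=2, col=0), (row=3, col=1), (row=4, col=2)
  Distance 4: (row=3, col=0), (row=4, col=1), (row=5, col=2)  <- goal reached here
One shortest path (4 moves): (row=1, col=2) -> (row=1, col=1) -> (row=1, col=0) -> (row=2, col=0) -> (row=3, col=0)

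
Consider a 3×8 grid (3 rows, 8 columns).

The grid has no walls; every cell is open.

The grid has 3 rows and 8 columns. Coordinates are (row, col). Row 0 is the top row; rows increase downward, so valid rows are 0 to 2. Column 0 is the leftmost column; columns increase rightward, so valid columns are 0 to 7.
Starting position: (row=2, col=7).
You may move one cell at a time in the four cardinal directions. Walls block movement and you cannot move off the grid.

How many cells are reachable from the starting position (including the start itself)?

Answer: Reachable cells: 24

Derivation:
BFS flood-fill from (row=2, col=7):
  Distance 0: (row=2, col=7)
  Distance 1: (row=1, col=7), (row=2, col=6)
  Distance 2: (row=0, col=7), (row=1, col=6), (row=2, col=5)
  Distance 3: (row=0, col=6), (row=1, col=5), (row=2, col=4)
  Distance 4: (row=0, col=5), (row=1, col=4), (row=2, col=3)
  Distance 5: (row=0, col=4), (row=1, col=3), (row=2, col=2)
  Distance 6: (row=0, col=3), (row=1, col=2), (row=2, col=1)
  Distance 7: (row=0, col=2), (row=1, col=1), (row=2, col=0)
  Distance 8: (row=0, col=1), (row=1, col=0)
  Distance 9: (row=0, col=0)
Total reachable: 24 (grid has 24 open cells total)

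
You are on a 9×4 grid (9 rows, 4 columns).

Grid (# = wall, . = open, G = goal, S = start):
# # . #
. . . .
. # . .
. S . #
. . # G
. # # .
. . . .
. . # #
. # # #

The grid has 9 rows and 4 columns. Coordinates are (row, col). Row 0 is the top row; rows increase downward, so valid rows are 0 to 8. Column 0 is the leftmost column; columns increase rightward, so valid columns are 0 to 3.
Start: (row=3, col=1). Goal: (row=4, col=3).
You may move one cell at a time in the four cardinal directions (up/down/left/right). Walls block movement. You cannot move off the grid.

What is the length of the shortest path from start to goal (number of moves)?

Answer: Shortest path length: 9

Derivation:
BFS from (row=3, col=1) until reaching (row=4, col=3):
  Distance 0: (row=3, col=1)
  Distance 1: (row=3, col=0), (row=3, col=2), (row=4, col=1)
  Distance 2: (row=2, col=0), (row=2, col=2), (row=4, col=0)
  Distance 3: (row=1, col=0), (row=1, col=2), (row=2, col=3), (row=5, col=0)
  Distance 4: (row=0, col=2), (row=1, col=1), (row=1, col=3), (row=6, col=0)
  Distance 5: (row=6, col=1), (row=7, col=0)
  Distance 6: (row=6, col=2), (row=7, col=1), (row=8, col=0)
  Distance 7: (row=6, col=3)
  Distance 8: (row=5, col=3)
  Distance 9: (row=4, col=3)  <- goal reached here
One shortest path (9 moves): (row=3, col=1) -> (row=3, col=0) -> (row=4, col=0) -> (row=5, col=0) -> (row=6, col=0) -> (row=6, col=1) -> (row=6, col=2) -> (row=6, col=3) -> (row=5, col=3) -> (row=4, col=3)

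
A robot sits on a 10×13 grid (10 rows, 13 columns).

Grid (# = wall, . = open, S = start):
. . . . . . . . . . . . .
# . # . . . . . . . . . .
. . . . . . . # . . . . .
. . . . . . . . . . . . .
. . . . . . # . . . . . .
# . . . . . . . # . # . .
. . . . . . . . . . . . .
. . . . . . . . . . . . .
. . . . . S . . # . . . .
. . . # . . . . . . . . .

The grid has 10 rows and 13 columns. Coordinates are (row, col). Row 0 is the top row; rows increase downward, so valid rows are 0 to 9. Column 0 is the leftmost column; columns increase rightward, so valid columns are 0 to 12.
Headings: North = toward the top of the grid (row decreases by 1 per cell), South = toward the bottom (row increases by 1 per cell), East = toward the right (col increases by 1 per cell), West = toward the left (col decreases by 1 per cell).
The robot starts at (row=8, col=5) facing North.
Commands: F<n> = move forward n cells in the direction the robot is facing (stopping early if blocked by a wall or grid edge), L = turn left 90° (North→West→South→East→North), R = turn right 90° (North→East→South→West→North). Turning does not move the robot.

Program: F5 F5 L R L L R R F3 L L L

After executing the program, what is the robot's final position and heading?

Start: (row=8, col=5), facing North
  F5: move forward 5, now at (row=3, col=5)
  F5: move forward 3/5 (blocked), now at (row=0, col=5)
  L: turn left, now facing West
  R: turn right, now facing North
  L: turn left, now facing West
  L: turn left, now facing South
  R: turn right, now facing West
  R: turn right, now facing North
  F3: move forward 0/3 (blocked), now at (row=0, col=5)
  L: turn left, now facing West
  L: turn left, now facing South
  L: turn left, now facing East
Final: (row=0, col=5), facing East

Answer: Final position: (row=0, col=5), facing East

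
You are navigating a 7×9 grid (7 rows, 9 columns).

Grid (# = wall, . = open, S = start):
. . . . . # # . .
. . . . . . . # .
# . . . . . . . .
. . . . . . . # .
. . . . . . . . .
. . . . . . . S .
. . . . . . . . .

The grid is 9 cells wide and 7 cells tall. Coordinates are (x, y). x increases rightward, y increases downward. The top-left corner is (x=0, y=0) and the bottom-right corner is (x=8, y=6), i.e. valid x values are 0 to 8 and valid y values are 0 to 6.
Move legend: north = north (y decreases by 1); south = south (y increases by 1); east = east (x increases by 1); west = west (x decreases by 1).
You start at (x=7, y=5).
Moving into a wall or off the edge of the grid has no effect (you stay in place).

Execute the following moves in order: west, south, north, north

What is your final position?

Answer: Final position: (x=6, y=4)

Derivation:
Start: (x=7, y=5)
  west (west): (x=7, y=5) -> (x=6, y=5)
  south (south): (x=6, y=5) -> (x=6, y=6)
  north (north): (x=6, y=6) -> (x=6, y=5)
  north (north): (x=6, y=5) -> (x=6, y=4)
Final: (x=6, y=4)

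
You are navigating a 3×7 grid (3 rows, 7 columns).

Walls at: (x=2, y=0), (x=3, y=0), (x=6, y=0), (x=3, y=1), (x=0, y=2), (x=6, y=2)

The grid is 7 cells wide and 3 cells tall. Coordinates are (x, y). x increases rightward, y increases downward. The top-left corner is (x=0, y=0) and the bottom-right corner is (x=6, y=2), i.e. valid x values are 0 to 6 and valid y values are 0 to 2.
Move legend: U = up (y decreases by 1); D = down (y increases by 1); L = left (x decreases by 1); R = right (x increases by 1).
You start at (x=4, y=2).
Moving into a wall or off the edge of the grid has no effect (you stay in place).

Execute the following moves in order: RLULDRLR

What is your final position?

Start: (x=4, y=2)
  R (right): (x=4, y=2) -> (x=5, y=2)
  L (left): (x=5, y=2) -> (x=4, y=2)
  U (up): (x=4, y=2) -> (x=4, y=1)
  L (left): blocked, stay at (x=4, y=1)
  D (down): (x=4, y=1) -> (x=4, y=2)
  R (right): (x=4, y=2) -> (x=5, y=2)
  L (left): (x=5, y=2) -> (x=4, y=2)
  R (right): (x=4, y=2) -> (x=5, y=2)
Final: (x=5, y=2)

Answer: Final position: (x=5, y=2)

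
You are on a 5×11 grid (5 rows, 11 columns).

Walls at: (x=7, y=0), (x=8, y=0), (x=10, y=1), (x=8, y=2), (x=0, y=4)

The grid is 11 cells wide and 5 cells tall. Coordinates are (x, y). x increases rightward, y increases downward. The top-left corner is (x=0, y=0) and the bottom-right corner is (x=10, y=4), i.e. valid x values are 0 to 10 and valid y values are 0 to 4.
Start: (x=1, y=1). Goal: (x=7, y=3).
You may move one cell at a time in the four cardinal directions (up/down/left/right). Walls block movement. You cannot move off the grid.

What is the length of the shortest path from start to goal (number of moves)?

Answer: Shortest path length: 8

Derivation:
BFS from (x=1, y=1) until reaching (x=7, y=3):
  Distance 0: (x=1, y=1)
  Distance 1: (x=1, y=0), (x=0, y=1), (x=2, y=1), (x=1, y=2)
  Distance 2: (x=0, y=0), (x=2, y=0), (x=3, y=1), (x=0, y=2), (x=2, y=2), (x=1, y=3)
  Distance 3: (x=3, y=0), (x=4, y=1), (x=3, y=2), (x=0, y=3), (x=2, y=3), (x=1, y=4)
  Distance 4: (x=4, y=0), (x=5, y=1), (x=4, y=2), (x=3, y=3), (x=2, y=4)
  Distance 5: (x=5, y=0), (x=6, y=1), (x=5, y=2), (x=4, y=3), (x=3, y=4)
  Distance 6: (x=6, y=0), (x=7, y=1), (x=6, y=2), (x=5, y=3), (x=4, y=4)
  Distance 7: (x=8, y=1), (x=7, y=2), (x=6, y=3), (x=5, y=4)
  Distance 8: (x=9, y=1), (x=7, y=3), (x=6, y=4)  <- goal reached here
One shortest path (8 moves): (x=1, y=1) -> (x=2, y=1) -> (x=3, y=1) -> (x=4, y=1) -> (x=5, y=1) -> (x=6, y=1) -> (x=7, y=1) -> (x=7, y=2) -> (x=7, y=3)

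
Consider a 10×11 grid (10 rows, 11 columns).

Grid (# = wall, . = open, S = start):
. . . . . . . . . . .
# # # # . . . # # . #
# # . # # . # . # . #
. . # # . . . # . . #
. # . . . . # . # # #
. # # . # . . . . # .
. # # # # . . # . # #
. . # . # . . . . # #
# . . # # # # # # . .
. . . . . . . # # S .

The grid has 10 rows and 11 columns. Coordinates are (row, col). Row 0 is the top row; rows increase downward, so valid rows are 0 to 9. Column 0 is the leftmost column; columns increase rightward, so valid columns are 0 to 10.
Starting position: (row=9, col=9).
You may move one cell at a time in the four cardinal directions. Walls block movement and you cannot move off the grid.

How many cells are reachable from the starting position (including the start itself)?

Answer: Reachable cells: 4

Derivation:
BFS flood-fill from (row=9, col=9):
  Distance 0: (row=9, col=9)
  Distance 1: (row=8, col=9), (row=9, col=10)
  Distance 2: (row=8, col=10)
Total reachable: 4 (grid has 63 open cells total)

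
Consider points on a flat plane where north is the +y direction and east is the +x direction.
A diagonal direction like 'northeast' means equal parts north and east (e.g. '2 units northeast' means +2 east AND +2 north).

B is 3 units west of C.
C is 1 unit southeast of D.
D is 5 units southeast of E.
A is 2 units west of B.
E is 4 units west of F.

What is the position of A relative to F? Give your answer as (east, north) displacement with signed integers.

Place F at the origin (east=0, north=0).
  E is 4 units west of F: delta (east=-4, north=+0); E at (east=-4, north=0).
  D is 5 units southeast of E: delta (east=+5, north=-5); D at (east=1, north=-5).
  C is 1 unit southeast of D: delta (east=+1, north=-1); C at (east=2, north=-6).
  B is 3 units west of C: delta (east=-3, north=+0); B at (east=-1, north=-6).
  A is 2 units west of B: delta (east=-2, north=+0); A at (east=-3, north=-6).
Therefore A relative to F: (east=-3, north=-6).

Answer: A is at (east=-3, north=-6) relative to F.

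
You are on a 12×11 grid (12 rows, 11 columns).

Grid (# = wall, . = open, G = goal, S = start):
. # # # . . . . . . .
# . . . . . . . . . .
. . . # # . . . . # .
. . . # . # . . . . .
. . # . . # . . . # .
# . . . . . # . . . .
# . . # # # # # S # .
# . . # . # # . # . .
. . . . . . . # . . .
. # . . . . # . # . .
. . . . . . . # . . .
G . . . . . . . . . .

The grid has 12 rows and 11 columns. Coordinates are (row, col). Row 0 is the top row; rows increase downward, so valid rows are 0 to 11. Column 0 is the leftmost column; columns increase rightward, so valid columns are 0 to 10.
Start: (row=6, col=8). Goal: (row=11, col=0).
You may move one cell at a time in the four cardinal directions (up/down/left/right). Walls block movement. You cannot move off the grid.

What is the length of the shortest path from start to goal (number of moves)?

Answer: Shortest path length: 19

Derivation:
BFS from (row=6, col=8) until reaching (row=11, col=0):
  Distance 0: (row=6, col=8)
  Distance 1: (row=5, col=8)
  Distance 2: (row=4, col=8), (row=5, col=7), (row=5, col=9)
  Distance 3: (row=3, col=8), (row=4, col=7), (row=5, col=10)
  Distance 4: (row=2, col=8), (row=3, col=7), (row=3, col=9), (row=4, col=6), (row=4, col=10), (row=6, col=10)
  Distance 5: (row=1, col=8), (row=2, col=7), (row=3, col=6), (row=3, col=10), (row=7, col=10)
  Distance 6: (row=0, col=8), (row=1, col=7), (row=1, col=9), (row=2, col=6), (row=2, col=10), (row=7, col=9), (row=8, col=10)
  Distance 7: (row=0, col=7), (row=0, col=9), (row=1, col=6), (row=1, col=10), (row=2, col=5), (row=8, col=9), (row=9, col=10)
  Distance 8: (row=0, col=6), (row=0, col=10), (row=1, col=5), (row=8, col=8), (row=9, col=9), (row=10, col=10)
  Distance 9: (row=0, col=5), (row=1, col=4), (row=10, col=9), (row=11, col=10)
  Distance 10: (row=0, col=4), (row=1, col=3), (row=10, col=8), (row=11, col=9)
  Distance 11: (row=1, col=2), (row=11, col=8)
  Distance 12: (row=1, col=1), (row=2, col=2), (row=11, col=7)
  Distance 13: (row=2, col=1), (row=3, col=2), (row=11, col=6)
  Distance 14: (row=2, col=0), (row=3, col=1), (row=10, col=6), (row=11, col=5)
  Distance 15: (row=3, col=0), (row=4, col=1), (row=10, col=5), (row=11, col=4)
  Distance 16: (row=4, col=0), (row=5, col=1), (row=9, col=5), (row=10, col=4), (row=11, col=3)
  Distance 17: (row=5, col=2), (row=6, col=1), (row=8, col=5), (row=9, col=4), (row=10, col=3), (row=11, col=2)
  Distance 18: (row=5, col=3), (row=6, col=2), (row=7, col=1), (row=8, col=4), (row=8, col=6), (row=9, col=3), (row=10, col=2), (row=11, col=1)
  Distance 19: (row=4, col=3), (row=5, col=4), (row=7, col=2), (row=7, col=4), (row=8, col=1), (row=8, col=3), (row=9, col=2), (row=10, col=1), (row=11, col=0)  <- goal reached here
One shortest path (19 moves): (row=6, col=8) -> (row=5, col=8) -> (row=5, col=9) -> (row=5, col=10) -> (row=6, col=10) -> (row=7, col=10) -> (row=7, col=9) -> (row=8, col=9) -> (row=9, col=9) -> (row=10, col=9) -> (row=10, col=8) -> (row=11, col=8) -> (row=11, col=7) -> (row=11, col=6) -> (row=11, col=5) -> (row=11, col=4) -> (row=11, col=3) -> (row=11, col=2) -> (row=11, col=1) -> (row=11, col=0)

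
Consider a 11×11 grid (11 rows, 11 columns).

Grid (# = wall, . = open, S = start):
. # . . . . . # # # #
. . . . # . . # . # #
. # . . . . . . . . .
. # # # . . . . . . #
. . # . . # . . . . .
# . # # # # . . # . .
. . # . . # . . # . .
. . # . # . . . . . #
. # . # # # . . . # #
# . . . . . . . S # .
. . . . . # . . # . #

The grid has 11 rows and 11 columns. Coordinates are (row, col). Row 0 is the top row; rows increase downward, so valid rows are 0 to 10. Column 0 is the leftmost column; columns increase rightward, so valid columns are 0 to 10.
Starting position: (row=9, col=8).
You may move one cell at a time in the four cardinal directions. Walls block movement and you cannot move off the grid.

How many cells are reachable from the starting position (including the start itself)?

BFS flood-fill from (row=9, col=8):
  Distance 0: (row=9, col=8)
  Distance 1: (row=8, col=8), (row=9, col=7)
  Distance 2: (row=7, col=8), (row=8, col=7), (row=9, col=6), (row=10, col=7)
  Distance 3: (row=7, col=7), (row=7, col=9), (row=8, col=6), (row=9, col=5), (row=10, col=6)
  Distance 4: (row=6, col=7), (row=6, col=9), (row=7, col=6), (row=9, col=4)
  Distance 5: (row=5, col=7), (row=5, col=9), (row=6, col=6), (row=6, col=10), (row=7, col=5), (row=9, col=3), (row=10, col=4)
  Distance 6: (row=4, col=7), (row=4, col=9), (row=5, col=6), (row=5, col=10), (row=9, col=2), (row=10, col=3)
  Distance 7: (row=3, col=7), (row=3, col=9), (row=4, col=6), (row=4, col=8), (row=4, col=10), (row=8, col=2), (row=9, col=1), (row=10, col=2)
  Distance 8: (row=2, col=7), (row=2, col=9), (row=3, col=6), (row=3, col=8), (row=10, col=1)
  Distance 9: (row=2, col=6), (row=2, col=8), (row=2, col=10), (row=3, col=5), (row=10, col=0)
  Distance 10: (row=1, col=6), (row=1, col=8), (row=2, col=5), (row=3, col=4)
  Distance 11: (row=0, col=6), (row=1, col=5), (row=2, col=4), (row=4, col=4)
  Distance 12: (row=0, col=5), (row=2, col=3), (row=4, col=3)
  Distance 13: (row=0, col=4), (row=1, col=3), (row=2, col=2)
  Distance 14: (row=0, col=3), (row=1, col=2)
  Distance 15: (row=0, col=2), (row=1, col=1)
  Distance 16: (row=1, col=0)
  Distance 17: (row=0, col=0), (row=2, col=0)
  Distance 18: (row=3, col=0)
  Distance 19: (row=4, col=0)
  Distance 20: (row=4, col=1)
  Distance 21: (row=5, col=1)
  Distance 22: (row=6, col=1)
  Distance 23: (row=6, col=0), (row=7, col=1)
  Distance 24: (row=7, col=0)
  Distance 25: (row=8, col=0)
Total reachable: 77 (grid has 82 open cells total)

Answer: Reachable cells: 77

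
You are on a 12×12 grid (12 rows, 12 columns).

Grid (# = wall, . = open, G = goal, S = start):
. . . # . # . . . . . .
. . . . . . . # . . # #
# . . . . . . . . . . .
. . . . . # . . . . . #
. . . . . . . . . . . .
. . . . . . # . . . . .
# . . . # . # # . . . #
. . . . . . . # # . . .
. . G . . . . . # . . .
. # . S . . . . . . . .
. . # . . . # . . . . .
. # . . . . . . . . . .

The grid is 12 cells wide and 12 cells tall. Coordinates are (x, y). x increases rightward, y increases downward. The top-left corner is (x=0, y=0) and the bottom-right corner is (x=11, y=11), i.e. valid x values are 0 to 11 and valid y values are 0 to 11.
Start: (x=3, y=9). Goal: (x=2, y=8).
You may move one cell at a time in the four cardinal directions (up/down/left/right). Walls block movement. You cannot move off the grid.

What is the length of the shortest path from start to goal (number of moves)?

BFS from (x=3, y=9) until reaching (x=2, y=8):
  Distance 0: (x=3, y=9)
  Distance 1: (x=3, y=8), (x=2, y=9), (x=4, y=9), (x=3, y=10)
  Distance 2: (x=3, y=7), (x=2, y=8), (x=4, y=8), (x=5, y=9), (x=4, y=10), (x=3, y=11)  <- goal reached here
One shortest path (2 moves): (x=3, y=9) -> (x=2, y=9) -> (x=2, y=8)

Answer: Shortest path length: 2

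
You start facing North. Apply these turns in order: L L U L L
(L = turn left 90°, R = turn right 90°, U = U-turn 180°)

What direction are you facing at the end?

Answer: Final heading: South

Derivation:
Start: North
  L (left (90° counter-clockwise)) -> West
  L (left (90° counter-clockwise)) -> South
  U (U-turn (180°)) -> North
  L (left (90° counter-clockwise)) -> West
  L (left (90° counter-clockwise)) -> South
Final: South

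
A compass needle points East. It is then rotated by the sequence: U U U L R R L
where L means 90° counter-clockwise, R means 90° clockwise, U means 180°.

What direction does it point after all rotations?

Start: East
  U (U-turn (180°)) -> West
  U (U-turn (180°)) -> East
  U (U-turn (180°)) -> West
  L (left (90° counter-clockwise)) -> South
  R (right (90° clockwise)) -> West
  R (right (90° clockwise)) -> North
  L (left (90° counter-clockwise)) -> West
Final: West

Answer: Final heading: West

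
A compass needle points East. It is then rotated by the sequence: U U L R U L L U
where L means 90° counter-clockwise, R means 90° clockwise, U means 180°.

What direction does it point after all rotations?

Start: East
  U (U-turn (180°)) -> West
  U (U-turn (180°)) -> East
  L (left (90° counter-clockwise)) -> North
  R (right (90° clockwise)) -> East
  U (U-turn (180°)) -> West
  L (left (90° counter-clockwise)) -> South
  L (left (90° counter-clockwise)) -> East
  U (U-turn (180°)) -> West
Final: West

Answer: Final heading: West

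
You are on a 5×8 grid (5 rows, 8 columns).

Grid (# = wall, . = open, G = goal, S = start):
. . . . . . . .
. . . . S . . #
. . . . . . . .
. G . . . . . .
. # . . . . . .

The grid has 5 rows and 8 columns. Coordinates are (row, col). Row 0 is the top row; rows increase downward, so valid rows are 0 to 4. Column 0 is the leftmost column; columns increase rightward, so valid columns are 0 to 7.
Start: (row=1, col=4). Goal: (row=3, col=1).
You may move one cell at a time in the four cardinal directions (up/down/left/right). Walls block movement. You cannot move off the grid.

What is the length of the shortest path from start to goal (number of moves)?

BFS from (row=1, col=4) until reaching (row=3, col=1):
  Distance 0: (row=1, col=4)
  Distance 1: (row=0, col=4), (row=1, col=3), (row=1, col=5), (row=2, col=4)
  Distance 2: (row=0, col=3), (row=0, col=5), (row=1, col=2), (row=1, col=6), (row=2, col=3), (row=2, col=5), (row=3, col=4)
  Distance 3: (row=0, col=2), (row=0, col=6), (row=1, col=1), (row=2, col=2), (row=2, col=6), (row=3, col=3), (row=3, col=5), (row=4, col=4)
  Distance 4: (row=0, col=1), (row=0, col=7), (row=1, col=0), (row=2, col=1), (row=2, col=7), (row=3, col=2), (row=3, col=6), (row=4, col=3), (row=4, col=5)
  Distance 5: (row=0, col=0), (row=2, col=0), (row=3, col=1), (row=3, col=7), (row=4, col=2), (row=4, col=6)  <- goal reached here
One shortest path (5 moves): (row=1, col=4) -> (row=1, col=3) -> (row=1, col=2) -> (row=1, col=1) -> (row=2, col=1) -> (row=3, col=1)

Answer: Shortest path length: 5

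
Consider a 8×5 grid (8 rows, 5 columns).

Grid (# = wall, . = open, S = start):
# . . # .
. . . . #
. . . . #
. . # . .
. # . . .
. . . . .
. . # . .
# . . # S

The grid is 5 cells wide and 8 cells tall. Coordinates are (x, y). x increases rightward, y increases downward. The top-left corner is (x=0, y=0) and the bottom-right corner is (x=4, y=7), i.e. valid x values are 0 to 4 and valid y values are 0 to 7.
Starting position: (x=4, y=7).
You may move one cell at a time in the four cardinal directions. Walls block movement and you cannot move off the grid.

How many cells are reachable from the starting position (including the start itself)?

BFS flood-fill from (x=4, y=7):
  Distance 0: (x=4, y=7)
  Distance 1: (x=4, y=6)
  Distance 2: (x=4, y=5), (x=3, y=6)
  Distance 3: (x=4, y=4), (x=3, y=5)
  Distance 4: (x=4, y=3), (x=3, y=4), (x=2, y=5)
  Distance 5: (x=3, y=3), (x=2, y=4), (x=1, y=5)
  Distance 6: (x=3, y=2), (x=0, y=5), (x=1, y=6)
  Distance 7: (x=3, y=1), (x=2, y=2), (x=0, y=4), (x=0, y=6), (x=1, y=7)
  Distance 8: (x=2, y=1), (x=1, y=2), (x=0, y=3), (x=2, y=7)
  Distance 9: (x=2, y=0), (x=1, y=1), (x=0, y=2), (x=1, y=3)
  Distance 10: (x=1, y=0), (x=0, y=1)
Total reachable: 30 (grid has 31 open cells total)

Answer: Reachable cells: 30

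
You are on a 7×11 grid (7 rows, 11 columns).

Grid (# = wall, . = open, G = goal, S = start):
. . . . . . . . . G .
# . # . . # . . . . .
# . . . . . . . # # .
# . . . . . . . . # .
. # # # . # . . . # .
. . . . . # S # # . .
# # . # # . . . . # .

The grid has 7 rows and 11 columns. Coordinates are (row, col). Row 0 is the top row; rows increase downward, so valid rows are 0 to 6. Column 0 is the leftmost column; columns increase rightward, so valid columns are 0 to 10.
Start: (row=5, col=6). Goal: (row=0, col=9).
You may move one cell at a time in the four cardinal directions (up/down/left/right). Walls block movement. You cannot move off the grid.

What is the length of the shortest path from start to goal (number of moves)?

Answer: Shortest path length: 8

Derivation:
BFS from (row=5, col=6) until reaching (row=0, col=9):
  Distance 0: (row=5, col=6)
  Distance 1: (row=4, col=6), (row=6, col=6)
  Distance 2: (row=3, col=6), (row=4, col=7), (row=6, col=5), (row=6, col=7)
  Distance 3: (row=2, col=6), (row=3, col=5), (row=3, col=7), (row=4, col=8), (row=6, col=8)
  Distance 4: (row=1, col=6), (row=2, col=5), (row=2, col=7), (row=3, col=4), (row=3, col=8)
  Distance 5: (row=0, col=6), (row=1, col=7), (row=2, col=4), (row=3, col=3), (row=4, col=4)
  Distance 6: (row=0, col=5), (row=0, col=7), (row=1, col=4), (row=1, col=8), (row=2, col=3), (row=3, col=2), (row=5, col=4)
  Distance 7: (row=0, col=4), (row=0, col=8), (row=1, col=3), (row=1, col=9), (row=2, col=2), (row=3, col=1), (row=5, col=3)
  Distance 8: (row=0, col=3), (row=0, col=9), (row=1, col=10), (row=2, col=1), (row=5, col=2)  <- goal reached here
One shortest path (8 moves): (row=5, col=6) -> (row=4, col=6) -> (row=4, col=7) -> (row=3, col=7) -> (row=2, col=7) -> (row=1, col=7) -> (row=1, col=8) -> (row=1, col=9) -> (row=0, col=9)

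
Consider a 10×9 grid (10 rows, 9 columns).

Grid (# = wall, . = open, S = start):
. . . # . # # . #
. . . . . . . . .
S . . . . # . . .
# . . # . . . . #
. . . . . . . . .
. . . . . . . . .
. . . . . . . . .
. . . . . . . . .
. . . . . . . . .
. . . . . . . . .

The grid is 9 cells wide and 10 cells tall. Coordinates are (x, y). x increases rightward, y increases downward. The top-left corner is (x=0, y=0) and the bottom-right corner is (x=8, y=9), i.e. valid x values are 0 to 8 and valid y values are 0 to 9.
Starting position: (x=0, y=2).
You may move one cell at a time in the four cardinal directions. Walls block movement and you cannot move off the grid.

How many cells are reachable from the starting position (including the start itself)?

Answer: Reachable cells: 82

Derivation:
BFS flood-fill from (x=0, y=2):
  Distance 0: (x=0, y=2)
  Distance 1: (x=0, y=1), (x=1, y=2)
  Distance 2: (x=0, y=0), (x=1, y=1), (x=2, y=2), (x=1, y=3)
  Distance 3: (x=1, y=0), (x=2, y=1), (x=3, y=2), (x=2, y=3), (x=1, y=4)
  Distance 4: (x=2, y=0), (x=3, y=1), (x=4, y=2), (x=0, y=4), (x=2, y=4), (x=1, y=5)
  Distance 5: (x=4, y=1), (x=4, y=3), (x=3, y=4), (x=0, y=5), (x=2, y=5), (x=1, y=6)
  Distance 6: (x=4, y=0), (x=5, y=1), (x=5, y=3), (x=4, y=4), (x=3, y=5), (x=0, y=6), (x=2, y=6), (x=1, y=7)
  Distance 7: (x=6, y=1), (x=6, y=3), (x=5, y=4), (x=4, y=5), (x=3, y=6), (x=0, y=7), (x=2, y=7), (x=1, y=8)
  Distance 8: (x=7, y=1), (x=6, y=2), (x=7, y=3), (x=6, y=4), (x=5, y=5), (x=4, y=6), (x=3, y=7), (x=0, y=8), (x=2, y=8), (x=1, y=9)
  Distance 9: (x=7, y=0), (x=8, y=1), (x=7, y=2), (x=7, y=4), (x=6, y=5), (x=5, y=6), (x=4, y=7), (x=3, y=8), (x=0, y=9), (x=2, y=9)
  Distance 10: (x=8, y=2), (x=8, y=4), (x=7, y=5), (x=6, y=6), (x=5, y=7), (x=4, y=8), (x=3, y=9)
  Distance 11: (x=8, y=5), (x=7, y=6), (x=6, y=7), (x=5, y=8), (x=4, y=9)
  Distance 12: (x=8, y=6), (x=7, y=7), (x=6, y=8), (x=5, y=9)
  Distance 13: (x=8, y=7), (x=7, y=8), (x=6, y=9)
  Distance 14: (x=8, y=8), (x=7, y=9)
  Distance 15: (x=8, y=9)
Total reachable: 82 (grid has 82 open cells total)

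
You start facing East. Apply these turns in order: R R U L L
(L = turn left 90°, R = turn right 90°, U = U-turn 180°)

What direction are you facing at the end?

Start: East
  R (right (90° clockwise)) -> South
  R (right (90° clockwise)) -> West
  U (U-turn (180°)) -> East
  L (left (90° counter-clockwise)) -> North
  L (left (90° counter-clockwise)) -> West
Final: West

Answer: Final heading: West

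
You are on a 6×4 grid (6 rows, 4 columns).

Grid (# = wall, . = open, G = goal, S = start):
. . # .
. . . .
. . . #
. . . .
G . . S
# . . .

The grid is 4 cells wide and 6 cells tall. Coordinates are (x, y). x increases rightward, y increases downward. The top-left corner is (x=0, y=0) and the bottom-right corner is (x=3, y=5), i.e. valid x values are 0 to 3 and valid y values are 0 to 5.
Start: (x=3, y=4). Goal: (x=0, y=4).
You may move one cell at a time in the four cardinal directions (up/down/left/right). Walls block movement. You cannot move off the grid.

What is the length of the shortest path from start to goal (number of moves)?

Answer: Shortest path length: 3

Derivation:
BFS from (x=3, y=4) until reaching (x=0, y=4):
  Distance 0: (x=3, y=4)
  Distance 1: (x=3, y=3), (x=2, y=4), (x=3, y=5)
  Distance 2: (x=2, y=3), (x=1, y=4), (x=2, y=5)
  Distance 3: (x=2, y=2), (x=1, y=3), (x=0, y=4), (x=1, y=5)  <- goal reached here
One shortest path (3 moves): (x=3, y=4) -> (x=2, y=4) -> (x=1, y=4) -> (x=0, y=4)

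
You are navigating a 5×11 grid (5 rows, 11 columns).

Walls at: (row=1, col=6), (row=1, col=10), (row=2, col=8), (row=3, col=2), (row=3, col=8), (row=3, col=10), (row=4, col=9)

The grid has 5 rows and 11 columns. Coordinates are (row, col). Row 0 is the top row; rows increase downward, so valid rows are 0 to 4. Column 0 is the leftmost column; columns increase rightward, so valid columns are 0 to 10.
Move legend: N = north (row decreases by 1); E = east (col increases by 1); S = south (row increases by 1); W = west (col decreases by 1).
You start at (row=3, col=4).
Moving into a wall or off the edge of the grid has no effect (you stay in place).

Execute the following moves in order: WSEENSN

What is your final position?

Answer: Final position: (row=3, col=5)

Derivation:
Start: (row=3, col=4)
  W (west): (row=3, col=4) -> (row=3, col=3)
  S (south): (row=3, col=3) -> (row=4, col=3)
  E (east): (row=4, col=3) -> (row=4, col=4)
  E (east): (row=4, col=4) -> (row=4, col=5)
  N (north): (row=4, col=5) -> (row=3, col=5)
  S (south): (row=3, col=5) -> (row=4, col=5)
  N (north): (row=4, col=5) -> (row=3, col=5)
Final: (row=3, col=5)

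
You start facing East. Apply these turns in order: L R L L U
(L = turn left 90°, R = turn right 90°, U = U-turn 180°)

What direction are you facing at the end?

Start: East
  L (left (90° counter-clockwise)) -> North
  R (right (90° clockwise)) -> East
  L (left (90° counter-clockwise)) -> North
  L (left (90° counter-clockwise)) -> West
  U (U-turn (180°)) -> East
Final: East

Answer: Final heading: East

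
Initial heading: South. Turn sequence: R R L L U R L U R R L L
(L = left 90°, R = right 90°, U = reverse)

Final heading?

Start: South
  R (right (90° clockwise)) -> West
  R (right (90° clockwise)) -> North
  L (left (90° counter-clockwise)) -> West
  L (left (90° counter-clockwise)) -> South
  U (U-turn (180°)) -> North
  R (right (90° clockwise)) -> East
  L (left (90° counter-clockwise)) -> North
  U (U-turn (180°)) -> South
  R (right (90° clockwise)) -> West
  R (right (90° clockwise)) -> North
  L (left (90° counter-clockwise)) -> West
  L (left (90° counter-clockwise)) -> South
Final: South

Answer: Final heading: South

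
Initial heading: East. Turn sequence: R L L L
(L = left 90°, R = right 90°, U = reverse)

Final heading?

Answer: Final heading: West

Derivation:
Start: East
  R (right (90° clockwise)) -> South
  L (left (90° counter-clockwise)) -> East
  L (left (90° counter-clockwise)) -> North
  L (left (90° counter-clockwise)) -> West
Final: West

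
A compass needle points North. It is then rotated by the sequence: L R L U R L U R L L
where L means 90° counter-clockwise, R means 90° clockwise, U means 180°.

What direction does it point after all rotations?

Start: North
  L (left (90° counter-clockwise)) -> West
  R (right (90° clockwise)) -> North
  L (left (90° counter-clockwise)) -> West
  U (U-turn (180°)) -> East
  R (right (90° clockwise)) -> South
  L (left (90° counter-clockwise)) -> East
  U (U-turn (180°)) -> West
  R (right (90° clockwise)) -> North
  L (left (90° counter-clockwise)) -> West
  L (left (90° counter-clockwise)) -> South
Final: South

Answer: Final heading: South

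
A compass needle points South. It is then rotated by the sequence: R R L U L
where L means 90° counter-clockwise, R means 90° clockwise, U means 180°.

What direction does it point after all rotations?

Start: South
  R (right (90° clockwise)) -> West
  R (right (90° clockwise)) -> North
  L (left (90° counter-clockwise)) -> West
  U (U-turn (180°)) -> East
  L (left (90° counter-clockwise)) -> North
Final: North

Answer: Final heading: North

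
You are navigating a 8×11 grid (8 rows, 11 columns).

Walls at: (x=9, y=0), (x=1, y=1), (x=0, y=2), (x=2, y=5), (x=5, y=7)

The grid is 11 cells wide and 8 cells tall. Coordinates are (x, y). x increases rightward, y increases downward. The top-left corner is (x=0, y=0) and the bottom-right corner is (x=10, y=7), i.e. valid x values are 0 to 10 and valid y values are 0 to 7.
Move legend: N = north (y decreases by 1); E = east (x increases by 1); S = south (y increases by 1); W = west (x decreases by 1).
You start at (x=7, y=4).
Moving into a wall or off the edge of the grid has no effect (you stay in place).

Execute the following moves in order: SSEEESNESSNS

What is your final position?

Answer: Final position: (x=10, y=7)

Derivation:
Start: (x=7, y=4)
  S (south): (x=7, y=4) -> (x=7, y=5)
  S (south): (x=7, y=5) -> (x=7, y=6)
  E (east): (x=7, y=6) -> (x=8, y=6)
  E (east): (x=8, y=6) -> (x=9, y=6)
  E (east): (x=9, y=6) -> (x=10, y=6)
  S (south): (x=10, y=6) -> (x=10, y=7)
  N (north): (x=10, y=7) -> (x=10, y=6)
  E (east): blocked, stay at (x=10, y=6)
  S (south): (x=10, y=6) -> (x=10, y=7)
  S (south): blocked, stay at (x=10, y=7)
  N (north): (x=10, y=7) -> (x=10, y=6)
  S (south): (x=10, y=6) -> (x=10, y=7)
Final: (x=10, y=7)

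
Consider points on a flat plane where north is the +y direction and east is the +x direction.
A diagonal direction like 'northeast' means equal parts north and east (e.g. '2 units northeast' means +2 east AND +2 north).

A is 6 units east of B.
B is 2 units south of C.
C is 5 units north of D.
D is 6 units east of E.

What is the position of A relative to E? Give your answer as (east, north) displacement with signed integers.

Place E at the origin (east=0, north=0).
  D is 6 units east of E: delta (east=+6, north=+0); D at (east=6, north=0).
  C is 5 units north of D: delta (east=+0, north=+5); C at (east=6, north=5).
  B is 2 units south of C: delta (east=+0, north=-2); B at (east=6, north=3).
  A is 6 units east of B: delta (east=+6, north=+0); A at (east=12, north=3).
Therefore A relative to E: (east=12, north=3).

Answer: A is at (east=12, north=3) relative to E.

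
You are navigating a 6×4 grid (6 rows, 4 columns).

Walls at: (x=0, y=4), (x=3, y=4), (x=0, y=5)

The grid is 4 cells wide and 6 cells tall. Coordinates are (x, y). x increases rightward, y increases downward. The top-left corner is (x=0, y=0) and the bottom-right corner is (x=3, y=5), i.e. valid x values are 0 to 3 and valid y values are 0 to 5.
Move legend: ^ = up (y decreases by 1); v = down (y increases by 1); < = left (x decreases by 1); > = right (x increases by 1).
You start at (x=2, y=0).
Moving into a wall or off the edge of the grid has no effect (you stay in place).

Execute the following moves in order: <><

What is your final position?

Start: (x=2, y=0)
  < (left): (x=2, y=0) -> (x=1, y=0)
  > (right): (x=1, y=0) -> (x=2, y=0)
  < (left): (x=2, y=0) -> (x=1, y=0)
Final: (x=1, y=0)

Answer: Final position: (x=1, y=0)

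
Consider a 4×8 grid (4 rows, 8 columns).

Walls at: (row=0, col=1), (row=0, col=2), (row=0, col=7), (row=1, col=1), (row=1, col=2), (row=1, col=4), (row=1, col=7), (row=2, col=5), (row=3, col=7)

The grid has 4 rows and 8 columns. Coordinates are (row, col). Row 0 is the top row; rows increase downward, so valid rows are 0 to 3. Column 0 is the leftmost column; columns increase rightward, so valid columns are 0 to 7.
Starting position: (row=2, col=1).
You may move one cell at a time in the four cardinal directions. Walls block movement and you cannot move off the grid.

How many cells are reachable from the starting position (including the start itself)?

BFS flood-fill from (row=2, col=1):
  Distance 0: (row=2, col=1)
  Distance 1: (row=2, col=0), (row=2, col=2), (row=3, col=1)
  Distance 2: (row=1, col=0), (row=2, col=3), (row=3, col=0), (row=3, col=2)
  Distance 3: (row=0, col=0), (row=1, col=3), (row=2, col=4), (row=3, col=3)
  Distance 4: (row=0, col=3), (row=3, col=4)
  Distance 5: (row=0, col=4), (row=3, col=5)
  Distance 6: (row=0, col=5), (row=3, col=6)
  Distance 7: (row=0, col=6), (row=1, col=5), (row=2, col=6)
  Distance 8: (row=1, col=6), (row=2, col=7)
Total reachable: 23 (grid has 23 open cells total)

Answer: Reachable cells: 23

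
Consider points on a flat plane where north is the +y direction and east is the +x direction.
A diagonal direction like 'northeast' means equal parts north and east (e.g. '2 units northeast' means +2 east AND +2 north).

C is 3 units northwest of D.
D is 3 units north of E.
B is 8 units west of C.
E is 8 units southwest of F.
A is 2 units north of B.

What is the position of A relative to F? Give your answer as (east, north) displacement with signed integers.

Place F at the origin (east=0, north=0).
  E is 8 units southwest of F: delta (east=-8, north=-8); E at (east=-8, north=-8).
  D is 3 units north of E: delta (east=+0, north=+3); D at (east=-8, north=-5).
  C is 3 units northwest of D: delta (east=-3, north=+3); C at (east=-11, north=-2).
  B is 8 units west of C: delta (east=-8, north=+0); B at (east=-19, north=-2).
  A is 2 units north of B: delta (east=+0, north=+2); A at (east=-19, north=0).
Therefore A relative to F: (east=-19, north=0).

Answer: A is at (east=-19, north=0) relative to F.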